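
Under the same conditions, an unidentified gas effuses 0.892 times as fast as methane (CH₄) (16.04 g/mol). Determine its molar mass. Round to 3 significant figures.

By Graham's law, rate_X/rate_CH₄ = √(M_CH₄/M_X).
0.892 = √(16.04/M_X)
M_X = 16.04 / 0.892² = 16.04 / 0.7957 = 20.2 g/mol

20.2 g/mol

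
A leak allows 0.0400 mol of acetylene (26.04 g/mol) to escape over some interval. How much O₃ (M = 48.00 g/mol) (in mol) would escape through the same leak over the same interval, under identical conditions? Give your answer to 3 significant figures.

0.0295 mol

Graham's law gives rate_O₃/rate_C₂H₂ = √(M_C₂H₂/M_O₃) = √(26.04/48.00) = √0.5425 = 0.7365.
So the amount for O₃ is 0.0400 × 0.7365 = 0.0295 mol.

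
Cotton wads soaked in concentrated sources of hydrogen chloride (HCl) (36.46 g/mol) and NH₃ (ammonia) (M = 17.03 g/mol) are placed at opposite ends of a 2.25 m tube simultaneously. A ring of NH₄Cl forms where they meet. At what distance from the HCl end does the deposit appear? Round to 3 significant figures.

0.913 m

The fronts meet when d_HCl + d_NH₃ = L with d_HCl/d_NH₃ = √(M_NH₃/M_HCl) (Graham's law). Here √(M_NH₃/M_HCl) = √(17.03/36.46) = 0.6834.
With d_HCl + d_NH₃ = 2.25 m, d_NH₃ = 2.25/(1 + 0.6834) = 1.337 m.
d_HCl = 2.25 − 1.337 = 0.913 m.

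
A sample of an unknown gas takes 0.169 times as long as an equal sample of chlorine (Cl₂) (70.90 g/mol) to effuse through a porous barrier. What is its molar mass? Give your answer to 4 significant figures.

2.025 g/mol

Graham's law gives t_X/t_Cl₂ = √(M_X/M_Cl₂).
0.169 = √(M_X/70.90)
M_X = 70.90 × 0.169² = 70.90 × 0.02856 = 2.025 g/mol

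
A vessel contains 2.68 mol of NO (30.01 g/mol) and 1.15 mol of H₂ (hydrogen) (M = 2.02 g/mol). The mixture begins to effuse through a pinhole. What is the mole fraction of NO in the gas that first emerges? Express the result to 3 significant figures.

Rate_i ∝ x_i/√M_i (Graham's law weighted by mole fraction), so the effusate composition follows n_i/√M_i.
x_NO(eff) = (n_NO/√M_NO) / (n_NO/√M_NO + n_H₂/√M_H₂)
= (2.68/√30.01) / (2.68/√30.01 + 1.15/√2.02) = 0.4892/(0.4892 + 0.8091) = 0.377.

0.377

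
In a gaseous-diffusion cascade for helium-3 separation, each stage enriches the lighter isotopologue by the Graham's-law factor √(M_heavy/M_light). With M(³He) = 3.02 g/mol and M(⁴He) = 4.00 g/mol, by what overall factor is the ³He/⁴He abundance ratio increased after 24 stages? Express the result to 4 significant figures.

Each stage multiplies the ratio by α = √(4.00/3.02), so after 24 stages the overall factor is α^24 = (4.00/3.02)^(24/2).
= 1.32450^12 = 29.15.

29.15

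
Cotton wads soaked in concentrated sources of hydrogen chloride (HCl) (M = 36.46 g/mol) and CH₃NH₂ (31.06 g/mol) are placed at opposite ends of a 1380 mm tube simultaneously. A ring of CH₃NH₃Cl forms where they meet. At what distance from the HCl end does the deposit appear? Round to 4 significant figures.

Graham's law gives d_HCl/d_CH₃NH₂ = rate_HCl/rate_CH₃NH₂ = √(M_CH₃NH₂/M_HCl) = √(31.06/36.46) = 0.9230.
With d_HCl + d_CH₃NH₂ = 1380 mm, d_CH₃NH₂ = 1380/(1 + 0.9230) = 717.6 mm.
d_HCl = 1380 − 717.6 = 662.4 mm.

662.4 mm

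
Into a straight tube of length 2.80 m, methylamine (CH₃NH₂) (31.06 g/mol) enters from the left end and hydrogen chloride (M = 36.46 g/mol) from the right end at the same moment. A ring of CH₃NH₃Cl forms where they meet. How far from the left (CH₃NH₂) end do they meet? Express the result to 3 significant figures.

1.46 m

In equal time, each gas travels a distance ∝ its rate ∝ 1/√M, so d_CH₃NH₂/d_HCl = √(M_HCl/M_CH₃NH₂) = √(36.46/31.06) = 1.083.
With d_CH₃NH₂ + d_HCl = 2.80 m, d_HCl = 2.80/(1 + 1.083) = 1.344 m.
d_CH₃NH₂ = 2.80 − 1.344 = 1.46 m.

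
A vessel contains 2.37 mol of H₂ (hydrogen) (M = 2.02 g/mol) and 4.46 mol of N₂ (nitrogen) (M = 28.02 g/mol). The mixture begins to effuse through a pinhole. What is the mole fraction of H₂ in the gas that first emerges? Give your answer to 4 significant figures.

0.6643

Effusion rate of each component ∝ n_i/√M_i (partial pressure × 1/√M).
Mole fraction of H₂ in the effusate = (n_H₂/√M_H₂) / (n_H₂/√M_H₂ + n_N₂/√M_N₂)
= (2.37/√2.02) / (2.37/√2.02 + 4.46/√28.02) = 1.668/(1.668 + 0.8426) = 0.6643.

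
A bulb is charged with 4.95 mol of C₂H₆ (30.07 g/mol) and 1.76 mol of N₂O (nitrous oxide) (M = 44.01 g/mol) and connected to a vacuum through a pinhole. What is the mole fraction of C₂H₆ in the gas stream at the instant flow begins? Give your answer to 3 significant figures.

0.773

Each component's effusion rate ∝ (its partial pressure)·(1/√M) ∝ n_i/√M_i.
So x_C₂H₆ in the escaping gas = (n_C₂H₆/√M_C₂H₆) / Σ(n_i/√M_i)
= (4.95/√30.07) / (4.95/√30.07 + 1.76/√44.01) = 0.9027/(0.9027 + 0.2653) = 0.773.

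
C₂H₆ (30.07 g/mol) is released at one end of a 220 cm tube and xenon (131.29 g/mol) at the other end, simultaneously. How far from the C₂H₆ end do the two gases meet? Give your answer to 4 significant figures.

The fronts meet when d_C₂H₆ + d_Xe = L with d_C₂H₆/d_Xe = √(M_Xe/M_C₂H₆) (Graham's law). Here √(M_Xe/M_C₂H₆) = √(131.29/30.07) = 2.090.
With d_C₂H₆ + d_Xe = 220 cm, d_Xe = 220/(1 + 2.090) = 71.21 cm.
d_C₂H₆ = 220 − 71.21 = 148.8 cm.

148.8 cm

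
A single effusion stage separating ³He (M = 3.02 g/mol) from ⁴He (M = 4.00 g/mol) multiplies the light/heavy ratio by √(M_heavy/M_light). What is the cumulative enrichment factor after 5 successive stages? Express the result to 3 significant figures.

2.02

Overall factor = α^5 with α = √(4.00/3.02), i.e. (4.00/3.02)^(5/2).
= 1.32450^(5/2) = 2.02.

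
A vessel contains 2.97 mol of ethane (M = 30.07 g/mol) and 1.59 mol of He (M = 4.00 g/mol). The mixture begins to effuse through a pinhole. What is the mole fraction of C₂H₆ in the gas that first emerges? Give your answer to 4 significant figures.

0.4052

Effusion rate of each component ∝ n_i/√M_i (partial pressure × 1/√M).
x_C₂H₆(eff) = (n_C₂H₆/√M_C₂H₆) / (n_C₂H₆/√M_C₂H₆ + n_He/√M_He)
= (2.97/√30.07) / (2.97/√30.07 + 1.59/√4.00) = 0.5416/(0.5416 + 0.7950) = 0.4052.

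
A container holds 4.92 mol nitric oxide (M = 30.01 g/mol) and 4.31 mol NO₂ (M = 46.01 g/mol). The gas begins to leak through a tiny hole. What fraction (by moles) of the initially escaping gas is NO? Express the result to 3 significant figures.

The effusion rate of species i is ∝ p_i/√M_i ∝ n_i/√M_i.
Mole fraction of NO in the effusate = (n_NO/√M_NO) / (n_NO/√M_NO + n_NO₂/√M_NO₂)
= (4.92/√30.01) / (4.92/√30.01 + 4.31/√46.01) = 0.8981/(0.8981 + 0.6354) = 0.586.

0.586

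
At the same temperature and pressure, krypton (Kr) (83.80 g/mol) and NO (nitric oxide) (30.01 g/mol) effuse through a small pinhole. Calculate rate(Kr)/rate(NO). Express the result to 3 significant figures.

Using Graham's law: rate_Kr/rate_NO = √(M_NO/M_Kr) = √(30.01/83.80) = √0.3581 = 0.598.

0.598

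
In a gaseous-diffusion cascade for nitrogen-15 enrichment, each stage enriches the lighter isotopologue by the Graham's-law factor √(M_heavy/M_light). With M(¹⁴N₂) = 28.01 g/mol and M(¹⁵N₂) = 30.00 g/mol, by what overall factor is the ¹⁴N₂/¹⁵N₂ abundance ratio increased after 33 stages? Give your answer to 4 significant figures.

3.103

Each stage multiplies the ratio by α = √(30.00/28.01), so after 33 stages the overall factor is α^33 = (30.00/28.01)^(33/2).
= 1.07105^(33/2) = 3.103.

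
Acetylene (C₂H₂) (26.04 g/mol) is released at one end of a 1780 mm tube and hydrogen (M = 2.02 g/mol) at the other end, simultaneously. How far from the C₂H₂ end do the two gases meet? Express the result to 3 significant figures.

388 mm

Distances travelled in equal time are proportional to diffusion rates, so d_C₂H₂/d_H₂ = √(M_H₂/M_C₂H₂) = √(2.02/26.04) = 0.2785.
With d_C₂H₂ + d_H₂ = 1780 mm, d_H₂ = 1780/(1 + 0.2785) = 1392 mm.
d_C₂H₂ = 1780 − 1392 = 388 mm.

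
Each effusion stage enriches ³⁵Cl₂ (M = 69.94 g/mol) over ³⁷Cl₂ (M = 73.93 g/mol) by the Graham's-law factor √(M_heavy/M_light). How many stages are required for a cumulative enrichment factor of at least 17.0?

With α = √(73.93/69.94) per stage, ln α = ½ ln(1.05705) = 0.02774.
Need α^N ≥ 17.0 ⇒ N ≥ ln(17.0) / ln α = 2.833 / 0.02774 = 102.13.
Rounding up, N = 103 stages.

103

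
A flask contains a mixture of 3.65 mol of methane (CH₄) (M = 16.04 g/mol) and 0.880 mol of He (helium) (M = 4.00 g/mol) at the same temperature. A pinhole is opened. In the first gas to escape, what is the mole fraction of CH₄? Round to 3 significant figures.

Rate_i ∝ x_i/√M_i (Graham's law weighted by mole fraction), so the effusate composition follows n_i/√M_i.
Mole fraction of CH₄ in the effusate = (n_CH₄/√M_CH₄) / (n_CH₄/√M_CH₄ + n_He/√M_He)
= (3.65/√16.04) / (3.65/√16.04 + 0.880/√4.00) = 0.9114/(0.9114 + 0.4400) = 0.674.

0.674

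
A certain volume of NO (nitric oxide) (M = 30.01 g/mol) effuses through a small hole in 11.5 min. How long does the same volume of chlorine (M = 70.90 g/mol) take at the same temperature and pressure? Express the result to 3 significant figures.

17.7 min

By Graham's law, t_Cl₂/t_NO = √(M_Cl₂/M_NO) = √(70.90/30.01) = √2.363 = 1.537.
So the time for Cl₂ is 11.5 × 1.537 = 17.7 min.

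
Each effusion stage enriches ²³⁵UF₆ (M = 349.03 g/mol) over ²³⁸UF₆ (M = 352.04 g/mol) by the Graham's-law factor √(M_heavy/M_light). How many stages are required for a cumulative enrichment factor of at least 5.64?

403

Single-stage factor α = √(352.04/349.03), so ln α = ½ ln(1.00862) = 0.004293.
Need α^N ≥ 5.64 ⇒ N ≥ ln(5.64) / ln α = 1.730 / 0.004293 = 402.91.
So at least 403 stages are needed.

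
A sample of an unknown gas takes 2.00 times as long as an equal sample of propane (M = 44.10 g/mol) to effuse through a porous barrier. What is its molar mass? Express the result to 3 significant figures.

176 g/mol

Graham's law gives t_X/t_C₃H₈ = √(M_X/M_C₃H₈).
2.00 = √(M_X/44.10)
M_X = 44.10 × 2.00² = 44.10 × 4.000 = 176 g/mol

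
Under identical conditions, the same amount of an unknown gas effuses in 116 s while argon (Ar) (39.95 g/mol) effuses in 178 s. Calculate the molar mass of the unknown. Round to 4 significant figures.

Since effusion rate ∝ 1/√M, t_X/t_Ar = √(M_X/M_Ar).
116/178 = 0.6517 = √(M_X/39.95)
M_X = 39.95 × 0.6517² = 39.95 × 0.4247 = 16.97 g/mol

16.97 g/mol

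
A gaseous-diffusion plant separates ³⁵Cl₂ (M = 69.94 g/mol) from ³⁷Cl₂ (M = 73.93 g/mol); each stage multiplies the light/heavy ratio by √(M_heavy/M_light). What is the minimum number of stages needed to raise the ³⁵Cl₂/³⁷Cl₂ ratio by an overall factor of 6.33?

67

With α = √(73.93/69.94) per stage, ln α = ½ ln(1.05705) = 0.02774.
Need α^N ≥ 6.33 ⇒ N ≥ ln(6.33) / ln α = 1.845 / 0.02774 = 66.52.
Rounding up, N = 67 stages.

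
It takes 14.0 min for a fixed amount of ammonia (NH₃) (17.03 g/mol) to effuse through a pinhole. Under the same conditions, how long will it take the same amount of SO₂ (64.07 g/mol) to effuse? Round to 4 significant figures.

27.15 min

By Graham's law, t_SO₂/t_NH₃ = √(M_SO₂/M_NH₃) = √(64.07/17.03) = √3.762 = 1.940.
So the time for SO₂ is 14.0 × 1.940 = 27.15 min.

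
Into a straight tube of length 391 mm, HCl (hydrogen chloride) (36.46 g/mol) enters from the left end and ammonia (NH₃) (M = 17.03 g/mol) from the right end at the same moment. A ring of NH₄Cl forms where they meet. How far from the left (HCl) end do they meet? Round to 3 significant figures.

159 mm

The fronts meet when d_HCl + d_NH₃ = L with d_HCl/d_NH₃ = √(M_NH₃/M_HCl) (Graham's law). Here √(M_NH₃/M_HCl) = √(17.03/36.46) = 0.6834.
With d_HCl + d_NH₃ = 391 mm, d_NH₃ = 391/(1 + 0.6834) = 232.3 mm.
d_HCl = 391 − 232.3 = 159 mm.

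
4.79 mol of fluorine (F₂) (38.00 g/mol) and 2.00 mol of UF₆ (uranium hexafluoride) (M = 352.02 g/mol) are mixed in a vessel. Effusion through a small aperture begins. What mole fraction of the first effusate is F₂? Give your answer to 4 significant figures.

0.8794

Each component's effusion rate ∝ (its partial pressure)·(1/√M) ∝ n_i/√M_i.
Mole fraction of F₂ in the effusate = (n_F₂/√M_F₂) / (n_F₂/√M_F₂ + n_UF₆/√M_UF₆)
= (4.79/√38.00) / (4.79/√38.00 + 2.00/√352.02) = 0.7770/(0.7770 + 0.1066) = 0.8794.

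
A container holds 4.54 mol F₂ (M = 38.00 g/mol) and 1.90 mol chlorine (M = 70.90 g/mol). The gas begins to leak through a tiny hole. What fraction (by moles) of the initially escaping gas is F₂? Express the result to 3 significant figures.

0.765

Each component's effusion rate ∝ (its partial pressure)·(1/√M) ∝ n_i/√M_i.
Mole fraction of F₂ in the effusate = (n_F₂/√M_F₂) / (n_F₂/√M_F₂ + n_Cl₂/√M_Cl₂)
= (4.54/√38.00) / (4.54/√38.00 + 1.90/√70.90) = 0.7365/(0.7365 + 0.2256) = 0.765.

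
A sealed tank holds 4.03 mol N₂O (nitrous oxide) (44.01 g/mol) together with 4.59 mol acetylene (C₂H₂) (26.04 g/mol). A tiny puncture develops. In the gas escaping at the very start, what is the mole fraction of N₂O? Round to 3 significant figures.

Effusion rate of each component ∝ n_i/√M_i (partial pressure × 1/√M).
So x_N₂O in the escaping gas = (n_N₂O/√M_N₂O) / Σ(n_i/√M_i)
= (4.03/√44.01) / (4.03/√44.01 + 4.59/√26.04) = 0.6075/(0.6075 + 0.8995) = 0.403.

0.403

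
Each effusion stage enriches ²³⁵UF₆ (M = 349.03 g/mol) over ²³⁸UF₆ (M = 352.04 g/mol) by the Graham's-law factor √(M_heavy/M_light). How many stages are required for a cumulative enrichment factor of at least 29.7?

Single-stage factor α = √(352.04/349.03), so ln α = ½ ln(1.00862) = 0.004293.
Need α^N ≥ 29.7 ⇒ N ≥ ln(29.7) / ln α = 3.391 / 0.004293 = 789.84.
Rounding up, N = 790 stages.

790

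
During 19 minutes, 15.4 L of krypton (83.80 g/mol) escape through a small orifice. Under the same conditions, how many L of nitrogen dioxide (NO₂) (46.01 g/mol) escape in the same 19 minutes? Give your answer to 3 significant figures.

20.8 L

By Graham's law, rate_NO₂/rate_Kr = √(M_Kr/M_NO₂) = √(83.80/46.01) = √1.821 = 1.350.
So the volume for NO₂ is 15.4 × 1.350 = 20.8 L.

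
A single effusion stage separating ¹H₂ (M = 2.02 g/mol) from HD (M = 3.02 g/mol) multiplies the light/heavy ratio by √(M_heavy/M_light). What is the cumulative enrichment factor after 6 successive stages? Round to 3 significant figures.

3.34

Each stage multiplies the ratio by α = √(3.02/2.02), so after 6 stages the overall factor is α^6 = (3.02/2.02)^(6/2).
= 1.49505^3 = 3.34.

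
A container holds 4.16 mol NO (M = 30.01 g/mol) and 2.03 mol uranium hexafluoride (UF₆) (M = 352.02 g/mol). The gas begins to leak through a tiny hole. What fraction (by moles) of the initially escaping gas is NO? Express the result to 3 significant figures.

Effusion rate of each component ∝ n_i/√M_i (partial pressure × 1/√M).
So x_NO in the escaping gas = (n_NO/√M_NO) / Σ(n_i/√M_i)
= (4.16/√30.01) / (4.16/√30.01 + 2.03/√352.02) = 0.7594/(0.7594 + 0.1082) = 0.875.

0.875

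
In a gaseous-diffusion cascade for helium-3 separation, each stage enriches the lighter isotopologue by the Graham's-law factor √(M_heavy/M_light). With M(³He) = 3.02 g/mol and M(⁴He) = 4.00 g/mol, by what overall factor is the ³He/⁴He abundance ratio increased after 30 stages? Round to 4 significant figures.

After 30 stages the ratio has grown by (√(4.00/3.02))^30 = (4.00/3.02)^(30/2).
= 1.32450^15 = 67.73.

67.73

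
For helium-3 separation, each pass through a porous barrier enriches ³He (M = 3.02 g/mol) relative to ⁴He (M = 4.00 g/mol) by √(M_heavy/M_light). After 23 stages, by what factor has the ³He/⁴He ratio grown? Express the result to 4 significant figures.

25.33

After 23 stages the ratio has grown by (√(4.00/3.02))^23 = (4.00/3.02)^(23/2).
= 1.32450^(23/2) = 25.33.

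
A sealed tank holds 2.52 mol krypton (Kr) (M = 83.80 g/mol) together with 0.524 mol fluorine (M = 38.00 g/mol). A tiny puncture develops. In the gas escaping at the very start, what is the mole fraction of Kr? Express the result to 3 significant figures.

0.764

Each component's effusion rate ∝ (its partial pressure)·(1/√M) ∝ n_i/√M_i.
Mole fraction of Kr in the effusate = (n_Kr/√M_Kr) / (n_Kr/√M_Kr + n_F₂/√M_F₂)
= (2.52/√83.80) / (2.52/√83.80 + 0.524/√38.00) = 0.2753/(0.2753 + 0.08500) = 0.764.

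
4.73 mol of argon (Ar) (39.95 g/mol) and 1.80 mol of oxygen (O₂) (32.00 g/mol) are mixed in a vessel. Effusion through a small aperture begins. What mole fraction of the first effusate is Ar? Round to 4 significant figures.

0.7017

Rate_i ∝ x_i/√M_i (Graham's law weighted by mole fraction), so the effusate composition follows n_i/√M_i.
So x_Ar in the escaping gas = (n_Ar/√M_Ar) / Σ(n_i/√M_i)
= (4.73/√39.95) / (4.73/√39.95 + 1.80/√32.00) = 0.7483/(0.7483 + 0.3182) = 0.7017.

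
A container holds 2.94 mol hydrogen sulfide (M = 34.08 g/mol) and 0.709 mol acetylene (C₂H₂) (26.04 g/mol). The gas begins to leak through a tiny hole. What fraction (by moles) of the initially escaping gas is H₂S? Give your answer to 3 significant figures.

Each component's effusion rate ∝ (its partial pressure)·(1/√M) ∝ n_i/√M_i.
x_H₂S(eff) = (n_H₂S/√M_H₂S) / (n_H₂S/√M_H₂S + n_C₂H₂/√M_C₂H₂)
= (2.94/√34.08) / (2.94/√34.08 + 0.709/√26.04) = 0.5036/(0.5036 + 0.1389) = 0.784.

0.784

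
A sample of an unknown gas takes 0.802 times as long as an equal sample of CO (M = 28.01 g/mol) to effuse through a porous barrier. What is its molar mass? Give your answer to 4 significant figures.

Using Graham's law: t_X/t_CO = √(M_X/M_CO).
0.802 = √(M_X/28.01)
M_X = 28.01 × 0.802² = 28.01 × 0.6432 = 18.02 g/mol

18.02 g/mol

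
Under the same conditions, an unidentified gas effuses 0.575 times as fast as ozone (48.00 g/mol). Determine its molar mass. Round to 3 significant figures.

145 g/mol

Graham's law gives rate_X/rate_O₃ = √(M_O₃/M_X).
0.575 = √(48.00/M_X)
M_X = 48.00 / 0.575² = 48.00 / 0.3306 = 145 g/mol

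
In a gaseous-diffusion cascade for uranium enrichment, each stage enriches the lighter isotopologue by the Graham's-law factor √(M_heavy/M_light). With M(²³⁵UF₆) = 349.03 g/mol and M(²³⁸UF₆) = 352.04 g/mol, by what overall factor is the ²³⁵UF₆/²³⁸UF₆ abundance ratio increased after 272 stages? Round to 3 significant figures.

The single-stage factor is √(M_heavy/M_light), so 272 stages give [√(352.04/349.03)]^272 = (352.04/349.03)^(272/2).
= 1.00862^136 = 3.21.

3.21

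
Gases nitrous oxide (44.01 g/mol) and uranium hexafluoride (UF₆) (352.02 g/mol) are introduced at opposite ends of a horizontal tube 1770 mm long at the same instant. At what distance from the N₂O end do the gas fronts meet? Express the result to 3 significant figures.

1310 mm

The fronts meet when d_N₂O + d_UF₆ = L with d_N₂O/d_UF₆ = √(M_UF₆/M_N₂O) (Graham's law). Here √(M_UF₆/M_N₂O) = √(352.02/44.01) = 2.828.
With d_N₂O + d_UF₆ = 1770 mm, d_UF₆ = 1770/(1 + 2.828) = 462.4 mm.
d_N₂O = 1770 − 462.4 = 1310 mm.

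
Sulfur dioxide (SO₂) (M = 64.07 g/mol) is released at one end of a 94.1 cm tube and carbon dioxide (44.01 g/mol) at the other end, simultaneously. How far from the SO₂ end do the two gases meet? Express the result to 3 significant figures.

42.6 cm

Distances travelled in equal time are proportional to diffusion rates, so d_SO₂/d_CO₂ = √(M_CO₂/M_SO₂) = √(44.01/64.07) = 0.8288.
With d_SO₂ + d_CO₂ = 94.1 cm, d_CO₂ = 94.1/(1 + 0.8288) = 51.45 cm.
d_SO₂ = 94.1 − 51.45 = 42.6 cm.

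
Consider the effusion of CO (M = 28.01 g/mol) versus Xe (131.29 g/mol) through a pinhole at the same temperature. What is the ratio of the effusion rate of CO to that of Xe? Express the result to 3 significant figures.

2.17

From Graham's law, rate_CO/rate_Xe = √(M_Xe/M_CO) = √(131.29/28.01) = √4.687 = 2.17.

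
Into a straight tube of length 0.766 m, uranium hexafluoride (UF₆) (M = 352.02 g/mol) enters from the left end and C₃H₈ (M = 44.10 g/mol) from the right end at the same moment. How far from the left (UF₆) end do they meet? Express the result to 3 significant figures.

0.200 m

In equal time, each gas travels a distance ∝ its rate ∝ 1/√M, so d_UF₆/d_C₃H₈ = √(M_C₃H₈/M_UF₆) = √(44.10/352.02) = 0.3539.
With d_UF₆ + d_C₃H₈ = 0.766 m, d_C₃H₈ = 0.766/(1 + 0.3539) = 0.5658 m.
d_UF₆ = 0.766 − 0.5658 = 0.200 m.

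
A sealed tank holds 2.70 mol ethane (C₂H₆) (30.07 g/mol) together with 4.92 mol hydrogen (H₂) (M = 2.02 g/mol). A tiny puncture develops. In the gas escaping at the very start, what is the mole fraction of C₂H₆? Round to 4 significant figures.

The effusion rate of species i is ∝ p_i/√M_i ∝ n_i/√M_i.
So x_C₂H₆ in the escaping gas = (n_C₂H₆/√M_C₂H₆) / Σ(n_i/√M_i)
= (2.70/√30.07) / (2.70/√30.07 + 4.92/√2.02) = 0.4924/(0.4924 + 3.462) = 0.1245.

0.1245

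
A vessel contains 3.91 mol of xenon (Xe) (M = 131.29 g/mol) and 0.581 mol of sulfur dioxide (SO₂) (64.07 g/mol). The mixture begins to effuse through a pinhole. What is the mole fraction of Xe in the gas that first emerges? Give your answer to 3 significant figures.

The effusion rate of species i is ∝ p_i/√M_i ∝ n_i/√M_i.
So x_Xe in the escaping gas = (n_Xe/√M_Xe) / Σ(n_i/√M_i)
= (3.91/√131.29) / (3.91/√131.29 + 0.581/√64.07) = 0.3412/(0.3412 + 0.07259) = 0.825.

0.825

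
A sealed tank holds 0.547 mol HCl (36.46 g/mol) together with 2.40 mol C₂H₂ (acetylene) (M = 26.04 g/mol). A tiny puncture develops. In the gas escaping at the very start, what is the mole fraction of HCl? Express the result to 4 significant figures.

0.1615

Each component's effusion rate ∝ (its partial pressure)·(1/√M) ∝ n_i/√M_i.
Mole fraction of HCl in the effusate = (n_HCl/√M_HCl) / (n_HCl/√M_HCl + n_C₂H₂/√M_C₂H₂)
= (0.547/√36.46) / (0.547/√36.46 + 2.40/√26.04) = 0.09059/(0.09059 + 0.4703) = 0.1615.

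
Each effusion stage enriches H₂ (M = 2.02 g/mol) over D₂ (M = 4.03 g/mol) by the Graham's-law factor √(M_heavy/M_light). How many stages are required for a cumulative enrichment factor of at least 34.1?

Single-stage factor α = √(4.03/2.02), so ln α = ½ ln(1.99505) = 0.3453.
Need α^N ≥ 34.1 ⇒ N ≥ ln(34.1) / ln α = 3.529 / 0.3453 = 10.22.
Rounding up, N = 11 stages.

11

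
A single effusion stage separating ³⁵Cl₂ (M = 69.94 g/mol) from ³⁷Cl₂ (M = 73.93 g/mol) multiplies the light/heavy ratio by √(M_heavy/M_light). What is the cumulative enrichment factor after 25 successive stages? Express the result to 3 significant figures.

After 25 stages the ratio has grown by (√(73.93/69.94))^25 = (73.93/69.94)^(25/2).
= 1.05705^(25/2) = 2.00.

2.00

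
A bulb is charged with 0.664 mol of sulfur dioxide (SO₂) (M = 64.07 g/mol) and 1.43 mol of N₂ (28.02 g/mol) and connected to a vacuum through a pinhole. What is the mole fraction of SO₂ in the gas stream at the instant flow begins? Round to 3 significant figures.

0.235

Effusion rate of each component ∝ n_i/√M_i (partial pressure × 1/√M).
x_SO₂(eff) = (n_SO₂/√M_SO₂) / (n_SO₂/√M_SO₂ + n_N₂/√M_N₂)
= (0.664/√64.07) / (0.664/√64.07 + 1.43/√28.02) = 0.08295/(0.08295 + 0.2701) = 0.235.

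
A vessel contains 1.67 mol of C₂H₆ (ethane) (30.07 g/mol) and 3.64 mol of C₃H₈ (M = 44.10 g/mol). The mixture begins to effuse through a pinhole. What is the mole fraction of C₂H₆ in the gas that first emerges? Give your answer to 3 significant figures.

Effusion rate of each component ∝ n_i/√M_i (partial pressure × 1/√M).
Mole fraction of C₂H₆ in the effusate = (n_C₂H₆/√M_C₂H₆) / (n_C₂H₆/√M_C₂H₆ + n_C₃H₈/√M_C₃H₈)
= (1.67/√30.07) / (1.67/√30.07 + 3.64/√44.10) = 0.3045/(0.3045 + 0.5481) = 0.357.

0.357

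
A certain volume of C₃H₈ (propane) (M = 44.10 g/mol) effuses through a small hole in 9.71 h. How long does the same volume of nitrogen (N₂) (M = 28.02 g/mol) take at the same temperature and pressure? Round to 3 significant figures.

7.74 h

By Graham's law, t_N₂/t_C₃H₈ = √(M_N₂/M_C₃H₈) = √(28.02/44.10) = √0.6354 = 0.7971.
So the time for N₂ is 9.71 × 0.7971 = 7.74 h.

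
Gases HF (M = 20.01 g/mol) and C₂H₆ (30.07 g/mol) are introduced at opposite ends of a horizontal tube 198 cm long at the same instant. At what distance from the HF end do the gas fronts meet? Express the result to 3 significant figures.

In equal time, each gas travels a distance ∝ its rate ∝ 1/√M, so d_HF/d_C₂H₆ = √(M_C₂H₆/M_HF) = √(30.07/20.01) = 1.226.
With d_HF + d_C₂H₆ = 198 cm, d_C₂H₆ = 198/(1 + 1.226) = 88.95 cm.
d_HF = 198 − 88.95 = 109 cm.

109 cm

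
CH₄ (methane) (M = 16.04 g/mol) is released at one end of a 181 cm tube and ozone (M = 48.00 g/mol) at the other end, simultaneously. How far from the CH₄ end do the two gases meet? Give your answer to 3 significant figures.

115 cm

Distances travelled in equal time are proportional to diffusion rates, so d_CH₄/d_O₃ = √(M_O₃/M_CH₄) = √(48.00/16.04) = 1.730.
With d_CH₄ + d_O₃ = 181 cm, d_O₃ = 181/(1 + 1.730) = 66.30 cm.
d_CH₄ = 181 − 66.30 = 115 cm.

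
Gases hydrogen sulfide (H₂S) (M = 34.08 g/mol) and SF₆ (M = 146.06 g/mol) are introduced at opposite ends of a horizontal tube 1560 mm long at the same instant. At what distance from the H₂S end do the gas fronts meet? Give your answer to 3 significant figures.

Graham's law gives d_H₂S/d_SF₆ = rate_H₂S/rate_SF₆ = √(M_SF₆/M_H₂S) = √(146.06/34.08) = 2.070.
With d_H₂S + d_SF₆ = 1560 mm, d_SF₆ = 1560/(1 + 2.070) = 508.1 mm.
d_H₂S = 1560 − 508.1 = 1050 mm.

1050 mm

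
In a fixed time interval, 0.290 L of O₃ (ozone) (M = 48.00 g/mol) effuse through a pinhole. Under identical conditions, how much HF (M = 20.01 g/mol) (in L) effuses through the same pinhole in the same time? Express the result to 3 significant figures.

Graham's law gives rate_HF/rate_O₃ = √(M_O₃/M_HF) = √(48.00/20.01) = √2.399 = 1.549.
So the volume for HF is 0.290 × 1.549 = 0.449 L.

0.449 L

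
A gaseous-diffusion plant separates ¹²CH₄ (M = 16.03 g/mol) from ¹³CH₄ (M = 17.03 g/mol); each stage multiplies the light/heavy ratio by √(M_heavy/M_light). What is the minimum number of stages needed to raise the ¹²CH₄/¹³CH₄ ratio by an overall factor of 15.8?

Single-stage factor α = √(17.03/16.03), so ln α = ½ ln(1.06238) = 0.03026.
Need α^N ≥ 15.8 ⇒ N ≥ ln(15.8) / ln α = 2.760 / 0.03026 = 91.22.
Rounding up, N = 92 stages.

92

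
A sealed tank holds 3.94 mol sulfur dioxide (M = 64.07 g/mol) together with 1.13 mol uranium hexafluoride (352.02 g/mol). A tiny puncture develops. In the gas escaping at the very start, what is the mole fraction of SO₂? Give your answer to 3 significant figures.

Effusion rate of each component ∝ n_i/√M_i (partial pressure × 1/√M).
Mole fraction of SO₂ in the effusate = (n_SO₂/√M_SO₂) / (n_SO₂/√M_SO₂ + n_UF₆/√M_UF₆)
= (3.94/√64.07) / (3.94/√64.07 + 1.13/√352.02) = 0.4922/(0.4922 + 0.06023) = 0.891.

0.891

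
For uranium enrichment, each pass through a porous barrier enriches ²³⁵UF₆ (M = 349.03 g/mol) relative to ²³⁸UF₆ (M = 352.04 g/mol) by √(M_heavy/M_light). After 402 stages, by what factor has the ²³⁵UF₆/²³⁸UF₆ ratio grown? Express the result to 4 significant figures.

Overall factor = α^402 with α = √(352.04/349.03), i.e. (352.04/349.03)^(402/2).
= 1.00862^201 = 5.618.

5.618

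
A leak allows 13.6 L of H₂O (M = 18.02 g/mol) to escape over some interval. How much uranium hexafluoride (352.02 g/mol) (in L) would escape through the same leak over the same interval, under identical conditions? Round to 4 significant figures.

3.077 L

From Graham's law, rate_UF₆/rate_H₂O = √(M_H₂O/M_UF₆) = √(18.02/352.02) = √0.05119 = 0.2263.
So the volume for UF₆ is 13.6 × 0.2263 = 3.077 L.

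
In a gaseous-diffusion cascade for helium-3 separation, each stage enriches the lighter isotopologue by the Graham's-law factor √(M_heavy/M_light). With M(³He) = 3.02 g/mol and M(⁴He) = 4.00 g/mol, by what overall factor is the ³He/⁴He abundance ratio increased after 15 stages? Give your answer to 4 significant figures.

8.230

After 15 stages the ratio has grown by (√(4.00/3.02))^15 = (4.00/3.02)^(15/2).
= 1.32450^(15/2) = 8.230.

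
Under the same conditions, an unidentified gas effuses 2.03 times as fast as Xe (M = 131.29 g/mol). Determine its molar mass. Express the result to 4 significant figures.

31.86 g/mol

Using Graham's law: rate_X/rate_Xe = √(M_Xe/M_X).
2.03 = √(131.29/M_X)
M_X = 131.29 / 2.03² = 131.29 / 4.121 = 31.86 g/mol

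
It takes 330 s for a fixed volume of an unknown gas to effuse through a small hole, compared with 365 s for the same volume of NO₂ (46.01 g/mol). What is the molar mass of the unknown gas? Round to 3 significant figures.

37.6 g/mol

Graham's law gives t_X/t_NO₂ = √(M_X/M_NO₂).
330/365 = 0.9041 = √(M_X/46.01)
M_X = 46.01 × 0.9041² = 46.01 × 0.8174 = 37.6 g/mol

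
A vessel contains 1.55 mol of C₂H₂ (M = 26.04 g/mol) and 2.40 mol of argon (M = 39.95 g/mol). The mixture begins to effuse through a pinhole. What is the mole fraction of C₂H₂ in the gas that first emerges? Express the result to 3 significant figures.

Each component's effusion rate ∝ (its partial pressure)·(1/√M) ∝ n_i/√M_i.
Mole fraction of C₂H₂ in the effusate = (n_C₂H₂/√M_C₂H₂) / (n_C₂H₂/√M_C₂H₂ + n_Ar/√M_Ar)
= (1.55/√26.04) / (1.55/√26.04 + 2.40/√39.95) = 0.3037/(0.3037 + 0.3797) = 0.444.

0.444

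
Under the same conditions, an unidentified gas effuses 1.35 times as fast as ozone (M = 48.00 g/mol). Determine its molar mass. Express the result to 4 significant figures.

26.34 g/mol

Using Graham's law: rate_X/rate_O₃ = √(M_O₃/M_X).
1.35 = √(48.00/M_X)
M_X = 48.00 / 1.35² = 48.00 / 1.823 = 26.34 g/mol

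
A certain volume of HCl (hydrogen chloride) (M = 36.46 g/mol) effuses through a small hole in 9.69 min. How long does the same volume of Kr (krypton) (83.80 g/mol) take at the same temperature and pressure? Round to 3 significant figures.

By Graham's law, t_Kr/t_HCl = √(M_Kr/M_HCl) = √(83.80/36.46) = √2.298 = 1.516.
So the time for Kr is 9.69 × 1.516 = 14.7 min.

14.7 min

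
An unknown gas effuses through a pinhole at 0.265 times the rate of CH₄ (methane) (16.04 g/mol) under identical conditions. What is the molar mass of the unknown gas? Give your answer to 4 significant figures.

228.4 g/mol

Graham's law gives rate_X/rate_CH₄ = √(M_CH₄/M_X).
0.265 = √(16.04/M_X)
M_X = 16.04 / 0.265² = 16.04 / 0.07023 = 228.4 g/mol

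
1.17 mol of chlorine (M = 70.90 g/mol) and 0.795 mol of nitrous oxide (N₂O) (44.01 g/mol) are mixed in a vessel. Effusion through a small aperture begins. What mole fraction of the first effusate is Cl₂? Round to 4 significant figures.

The effusion rate of species i is ∝ p_i/√M_i ∝ n_i/√M_i.
Mole fraction of Cl₂ in the effusate = (n_Cl₂/√M_Cl₂) / (n_Cl₂/√M_Cl₂ + n_N₂O/√M_N₂O)
= (1.17/√70.90) / (1.17/√70.90 + 0.795/√44.01) = 0.1390/(0.1390 + 0.1198) = 0.5369.

0.5369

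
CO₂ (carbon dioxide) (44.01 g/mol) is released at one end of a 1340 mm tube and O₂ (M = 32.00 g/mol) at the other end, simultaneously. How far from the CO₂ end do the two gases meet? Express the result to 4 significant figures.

Distances travelled in equal time are proportional to diffusion rates, so d_CO₂/d_O₂ = √(M_O₂/M_CO₂) = √(32.00/44.01) = 0.8527.
With d_CO₂ + d_O₂ = 1340 mm, d_O₂ = 1340/(1 + 0.8527) = 723.3 mm.
d_CO₂ = 1340 − 723.3 = 616.7 mm.

616.7 mm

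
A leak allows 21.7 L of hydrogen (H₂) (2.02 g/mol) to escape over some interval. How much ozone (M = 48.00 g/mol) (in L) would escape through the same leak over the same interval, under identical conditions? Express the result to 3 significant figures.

4.45 L

From Graham's law, rate_O₃/rate_H₂ = √(M_H₂/M_O₃) = √(2.02/48.00) = √0.04208 = 0.2051.
So the volume for O₃ is 21.7 × 0.2051 = 4.45 L.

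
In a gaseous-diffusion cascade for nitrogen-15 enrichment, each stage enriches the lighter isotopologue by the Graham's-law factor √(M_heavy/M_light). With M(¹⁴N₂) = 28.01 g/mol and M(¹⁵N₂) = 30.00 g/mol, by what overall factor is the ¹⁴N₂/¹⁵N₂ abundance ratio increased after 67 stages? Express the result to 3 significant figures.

9.97

Overall factor = α^67 with α = √(30.00/28.01), i.e. (30.00/28.01)^(67/2).
= 1.07105^(67/2) = 9.97.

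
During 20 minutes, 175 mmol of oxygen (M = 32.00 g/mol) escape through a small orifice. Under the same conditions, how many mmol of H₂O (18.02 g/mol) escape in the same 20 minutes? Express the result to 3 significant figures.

Since effusion rate ∝ 1/√M, rate_H₂O/rate_O₂ = √(M_O₂/M_H₂O) = √(32.00/18.02) = √1.776 = 1.333.
So the amount for H₂O is 175 × 1.333 = 233 mmol.

233 mmol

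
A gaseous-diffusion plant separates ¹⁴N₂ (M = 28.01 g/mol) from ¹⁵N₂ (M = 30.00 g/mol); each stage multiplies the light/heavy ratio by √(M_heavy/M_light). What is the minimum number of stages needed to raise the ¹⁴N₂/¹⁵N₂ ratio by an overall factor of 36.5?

Per stage α = (30.00/28.01)^(1/2) = 1.07105^0.5, giving ln α = 0.03432.
Need α^N ≥ 36.5 ⇒ N ≥ ln(36.5) / ln α = 3.597 / 0.03432 = 104.82.
Rounding up, N = 105 stages.

105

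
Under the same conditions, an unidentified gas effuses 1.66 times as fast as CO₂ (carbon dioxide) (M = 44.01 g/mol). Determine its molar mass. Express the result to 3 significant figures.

By Graham's law, rate_X/rate_CO₂ = √(M_CO₂/M_X).
1.66 = √(44.01/M_X)
M_X = 44.01 / 1.66² = 44.01 / 2.756 = 16.0 g/mol

16.0 g/mol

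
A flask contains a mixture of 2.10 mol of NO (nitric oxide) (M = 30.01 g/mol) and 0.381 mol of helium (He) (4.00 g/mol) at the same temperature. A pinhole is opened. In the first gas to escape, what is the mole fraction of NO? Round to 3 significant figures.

0.668

Rate_i ∝ x_i/√M_i (Graham's law weighted by mole fraction), so the effusate composition follows n_i/√M_i.
Mole fraction of NO in the effusate = (n_NO/√M_NO) / (n_NO/√M_NO + n_He/√M_He)
= (2.10/√30.01) / (2.10/√30.01 + 0.381/√4.00) = 0.3833/(0.3833 + 0.1905) = 0.668.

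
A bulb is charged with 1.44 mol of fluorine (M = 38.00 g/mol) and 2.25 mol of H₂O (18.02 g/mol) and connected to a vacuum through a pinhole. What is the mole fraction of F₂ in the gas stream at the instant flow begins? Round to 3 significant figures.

0.306

Each component's effusion rate ∝ (its partial pressure)·(1/√M) ∝ n_i/√M_i.
x_F₂(eff) = (n_F₂/√M_F₂) / (n_F₂/√M_F₂ + n_H₂O/√M_H₂O)
= (1.44/√38.00) / (1.44/√38.00 + 2.25/√18.02) = 0.2336/(0.2336 + 0.5300) = 0.306.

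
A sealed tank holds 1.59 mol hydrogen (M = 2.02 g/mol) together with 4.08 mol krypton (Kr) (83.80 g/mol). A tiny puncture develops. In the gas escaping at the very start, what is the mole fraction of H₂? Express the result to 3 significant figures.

0.715

Rate_i ∝ x_i/√M_i (Graham's law weighted by mole fraction), so the effusate composition follows n_i/√M_i.
So x_H₂ in the escaping gas = (n_H₂/√M_H₂) / Σ(n_i/√M_i)
= (1.59/√2.02) / (1.59/√2.02 + 4.08/√83.80) = 1.119/(1.119 + 0.4457) = 0.715.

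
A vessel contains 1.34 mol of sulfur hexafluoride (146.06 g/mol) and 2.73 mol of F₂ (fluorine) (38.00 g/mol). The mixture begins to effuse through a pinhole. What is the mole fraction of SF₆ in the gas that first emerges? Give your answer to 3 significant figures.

Each component's effusion rate ∝ (its partial pressure)·(1/√M) ∝ n_i/√M_i.
So x_SF₆ in the escaping gas = (n_SF₆/√M_SF₆) / Σ(n_i/√M_i)
= (1.34/√146.06) / (1.34/√146.06 + 2.73/√38.00) = 0.1109/(0.1109 + 0.4429) = 0.200.

0.200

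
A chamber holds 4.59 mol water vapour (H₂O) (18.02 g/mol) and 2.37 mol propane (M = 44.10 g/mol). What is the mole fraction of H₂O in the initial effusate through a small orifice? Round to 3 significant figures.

0.752

Effusion rate of each component ∝ n_i/√M_i (partial pressure × 1/√M).
So x_H₂O in the escaping gas = (n_H₂O/√M_H₂O) / Σ(n_i/√M_i)
= (4.59/√18.02) / (4.59/√18.02 + 2.37/√44.10) = 1.081/(1.081 + 0.3569) = 0.752.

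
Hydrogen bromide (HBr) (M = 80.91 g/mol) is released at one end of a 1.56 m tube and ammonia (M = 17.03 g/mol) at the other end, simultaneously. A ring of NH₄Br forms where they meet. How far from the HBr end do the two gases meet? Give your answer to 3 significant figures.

0.491 m

In equal time, each gas travels a distance ∝ its rate ∝ 1/√M, so d_HBr/d_NH₃ = √(M_NH₃/M_HBr) = √(17.03/80.91) = 0.4588.
With d_HBr + d_NH₃ = 1.56 m, d_NH₃ = 1.56/(1 + 0.4588) = 1.069 m.
d_HBr = 1.56 − 1.069 = 0.491 m.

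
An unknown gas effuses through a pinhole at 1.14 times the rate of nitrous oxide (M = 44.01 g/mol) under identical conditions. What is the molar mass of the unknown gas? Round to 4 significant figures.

33.86 g/mol

From Graham's law, rate_X/rate_N₂O = √(M_N₂O/M_X).
1.14 = √(44.01/M_X)
M_X = 44.01 / 1.14² = 44.01 / 1.300 = 33.86 g/mol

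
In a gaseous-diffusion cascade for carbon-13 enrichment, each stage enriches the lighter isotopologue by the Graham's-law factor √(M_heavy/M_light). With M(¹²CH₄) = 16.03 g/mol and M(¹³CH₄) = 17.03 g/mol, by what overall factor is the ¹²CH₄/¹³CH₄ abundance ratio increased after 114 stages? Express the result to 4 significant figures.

31.48

The single-stage factor is √(M_heavy/M_light), so 114 stages give [√(17.03/16.03)]^114 = (17.03/16.03)^(114/2).
= 1.06238^57 = 31.48.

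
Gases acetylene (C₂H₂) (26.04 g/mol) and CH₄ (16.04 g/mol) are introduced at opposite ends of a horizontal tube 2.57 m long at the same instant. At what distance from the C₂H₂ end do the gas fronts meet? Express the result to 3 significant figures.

1.13 m

The fronts meet when d_C₂H₂ + d_CH₄ = L with d_C₂H₂/d_CH₄ = √(M_CH₄/M_C₂H₂) (Graham's law). Here √(M_CH₄/M_C₂H₂) = √(16.04/26.04) = 0.7848.
With d_C₂H₂ + d_CH₄ = 2.57 m, d_CH₄ = 2.57/(1 + 0.7848) = 1.440 m.
d_C₂H₂ = 2.57 − 1.440 = 1.13 m.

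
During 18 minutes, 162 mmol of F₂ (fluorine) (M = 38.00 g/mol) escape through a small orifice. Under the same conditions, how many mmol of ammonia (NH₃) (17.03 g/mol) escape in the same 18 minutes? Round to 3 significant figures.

Since effusion rate ∝ 1/√M, rate_NH₃/rate_F₂ = √(M_F₂/M_NH₃) = √(38.00/17.03) = √2.231 = 1.494.
So the amount for NH₃ is 162 × 1.494 = 242 mmol.

242 mmol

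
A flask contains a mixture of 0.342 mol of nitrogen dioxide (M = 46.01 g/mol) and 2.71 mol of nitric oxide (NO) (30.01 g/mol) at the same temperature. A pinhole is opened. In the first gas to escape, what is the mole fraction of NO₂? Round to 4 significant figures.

0.09249

Rate_i ∝ x_i/√M_i (Graham's law weighted by mole fraction), so the effusate composition follows n_i/√M_i.
Mole fraction of NO₂ in the effusate = (n_NO₂/√M_NO₂) / (n_NO₂/√M_NO₂ + n_NO/√M_NO)
= (0.342/√46.01) / (0.342/√46.01 + 2.71/√30.01) = 0.05042/(0.05042 + 0.4947) = 0.09249.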